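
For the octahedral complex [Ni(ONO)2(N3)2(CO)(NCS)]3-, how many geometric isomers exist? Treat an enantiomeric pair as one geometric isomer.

6

In an octahedral complex each vertex has one trans partner and four cis neighbours.
Systematic placement gives 6 geometric isomers: ONO trans, N3 cis; ONO cis, N3 cis (3 arrangements, 2 chiral); ONO trans, N3 trans; ONO cis, N3 trans.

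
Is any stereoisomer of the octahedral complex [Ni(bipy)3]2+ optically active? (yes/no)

Each bipy is bidentate and must span two cis positions.
Only one geometric arrangement is possible; it has no improper symmetry element, so it exists as a pair of enantiomers (2 stereoisomers).

yes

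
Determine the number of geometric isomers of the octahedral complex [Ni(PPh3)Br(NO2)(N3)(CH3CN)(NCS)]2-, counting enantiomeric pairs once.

15

Exhaustive case analysis gives 15 geometric isomers.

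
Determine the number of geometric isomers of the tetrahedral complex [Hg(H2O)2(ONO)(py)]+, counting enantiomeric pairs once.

In a tetrahedral complex all four positions are equivalent and every pair of ligands is adjacent — there is no cis/trans distinction.
Only one geometric arrangement is possible.

1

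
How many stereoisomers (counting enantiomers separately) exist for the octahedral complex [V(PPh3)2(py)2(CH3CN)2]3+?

6

In an octahedral complex each vertex has one trans partner and four cis neighbours.
The distinct arrangements are (5 in all): PPh3 trans, py trans, CH3CN trans; PPh3 cis, py cis, CH3CN trans; PPh3 cis, py trans, CH3CN cis; PPh3 cis, py cis, CH3CN cis (chiral); PPh3 trans, py cis, CH3CN cis.
One of these lacks any improper symmetry element and so occurs as an enantiomeric pair, giving 5 + 1 = 6 stereoisomers in total.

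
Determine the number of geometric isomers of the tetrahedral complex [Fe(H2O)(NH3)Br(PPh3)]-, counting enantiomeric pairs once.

Only one geometric arrangement is possible; it has no improper symmetry element, so it exists as a pair of enantiomers (2 stereoisomers).

1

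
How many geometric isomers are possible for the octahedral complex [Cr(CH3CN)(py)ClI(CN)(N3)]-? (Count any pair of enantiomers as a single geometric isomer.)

An octahedron has six vertices in three trans pairs; every non-trans pair is cis.
Placing the ligands in turn and identifying arrangements related by rotation or reflection leaves 15 distinct geometric isomers.

15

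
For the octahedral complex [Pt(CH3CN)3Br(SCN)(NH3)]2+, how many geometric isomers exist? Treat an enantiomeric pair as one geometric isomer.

4

The distinct arrangements are (4 in all): CH3CN mer (3 arrangements); CH3CN fac (chiral).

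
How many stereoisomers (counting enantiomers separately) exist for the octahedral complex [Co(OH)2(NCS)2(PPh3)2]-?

6

In an octahedral complex each vertex has one trans partner and four cis neighbours.
There are 5 geometric isomers: OH trans, NCS trans, PPh3 trans; OH cis, NCS trans, PPh3 cis; OH cis, NCS cis, PPh3 trans; OH cis, NCS cis, PPh3 cis (chiral); OH trans, NCS cis, PPh3 cis.
One of these lacks any improper symmetry element and so occurs as an enantiomeric pair, giving 5 + 1 = 6 stereoisomers in total.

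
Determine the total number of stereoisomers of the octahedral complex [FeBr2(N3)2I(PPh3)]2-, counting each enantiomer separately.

An octahedron has six vertices in three trans pairs; every non-trans pair is cis.
Working through the distinct placements yields 6 geometric isomers: Br trans, N3 cis; Br trans, N3 trans; Br cis, N3 cis (3 arrangements, 2 chiral); Br cis, N3 trans.
Of these, 2 lack any improper symmetry element and so occur as enantiomeric pairs, giving 6 + 2 = 8 stereoisomers in total.

8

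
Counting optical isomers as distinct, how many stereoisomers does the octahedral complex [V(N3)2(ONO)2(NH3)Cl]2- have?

The six octahedral sites form three mutually perpendicular trans pairs.
There are 6 geometric isomers: N3 cis, ONO trans; N3 cis, ONO cis (3 arrangements, 2 chiral); N3 trans, ONO trans; N3 trans, ONO cis.
Of these, 2 lack any improper symmetry element and so occur as enantiomeric pairs, giving 6 + 2 = 8 stereoisomers in total.

8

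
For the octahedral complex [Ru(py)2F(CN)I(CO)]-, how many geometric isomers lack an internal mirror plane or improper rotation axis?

6

The six octahedral sites form three mutually perpendicular trans pairs.
Systematic enumeration (placing each ligand type in turn and discarding arrangements equivalent by rotation or reflection) gives 9 geometric isomers.
Of these, 6 lack any improper symmetry element and so occur as enantiomeric pairs, giving 9 + 6 = 15 stereoisomers in total.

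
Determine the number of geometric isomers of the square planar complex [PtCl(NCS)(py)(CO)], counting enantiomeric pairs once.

3

A square has two trans pairs of vertices; adjacent vertices are cis.
There are 3 geometric isomers: (CO/NCS trans, Cl/py trans); (CO/py trans, Cl/NCS trans); (CO/Cl trans, NCS/py trans).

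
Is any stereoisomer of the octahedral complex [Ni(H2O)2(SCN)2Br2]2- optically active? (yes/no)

yes

An octahedron has six vertices in three trans pairs; every non-trans pair is cis.
There are 5 geometric isomers: H2O trans, SCN trans, Br trans; H2O cis, SCN cis, Br trans; H2O cis, SCN trans, Br cis; H2O cis, SCN cis, Br cis (chiral); H2O trans, SCN cis, Br cis.
One of these lacks any improper symmetry element and so occurs as an enantiomeric pair, giving 5 + 1 = 6 stereoisomers in total.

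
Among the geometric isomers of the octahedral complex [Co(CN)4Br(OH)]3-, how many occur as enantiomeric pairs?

An octahedron has six vertices in three trans pairs; every non-trans pair is cis.
Working through the distinct placements yields 2 geometric isomers: Br and OH mutually cis; Br and OH mutually trans.
Each arrangement has an internal mirror plane or centre of symmetry, so none is chiral.

0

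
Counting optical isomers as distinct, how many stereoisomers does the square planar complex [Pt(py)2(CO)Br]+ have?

2

A square has two trans pairs of vertices; adjacent vertices are cis.
Working through the distinct placements yields 2 geometric isomers: py cis; py trans.
Each arrangement has an internal mirror plane or centre of symmetry, so none is chiral.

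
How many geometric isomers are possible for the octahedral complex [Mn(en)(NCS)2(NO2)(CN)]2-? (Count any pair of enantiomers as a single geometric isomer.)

4

Each en is bidentate and must span two cis positions.
There are 4 geometric isomers: NCS cis (3 arrangements, 2 chiral); NCS trans.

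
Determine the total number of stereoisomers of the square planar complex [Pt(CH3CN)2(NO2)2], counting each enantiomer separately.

2

A square has two trans pairs of vertices; adjacent vertices are cis.
Systematic placement gives 2 geometric isomers: CH3CN cis; CH3CN trans.
Each arrangement has an internal mirror plane or centre of symmetry, so none is chiral.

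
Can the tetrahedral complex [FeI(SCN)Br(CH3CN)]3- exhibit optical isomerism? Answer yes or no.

yes

In a tetrahedral complex all four positions are equivalent and every pair of ligands is adjacent — there is no cis/trans distinction.
Only one geometric arrangement is possible; it has no improper symmetry element, so it exists as a pair of enantiomers (2 stereoisomers).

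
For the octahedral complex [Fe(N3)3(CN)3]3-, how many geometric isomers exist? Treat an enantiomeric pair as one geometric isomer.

2

The six octahedral sites form three mutually perpendicular trans pairs.
Working through the distinct placements yields 2 geometric isomers: N3 mer; N3 fac.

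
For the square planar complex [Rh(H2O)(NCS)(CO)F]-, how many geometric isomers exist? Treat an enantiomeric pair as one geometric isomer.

A square has two trans pairs of vertices; adjacent vertices are cis.
Working through the distinct placements yields 3 geometric isomers: (CO/H2O trans, F/NCS trans); (CO/NCS trans, F/H2O trans); (CO/F trans, H2O/NCS trans).

3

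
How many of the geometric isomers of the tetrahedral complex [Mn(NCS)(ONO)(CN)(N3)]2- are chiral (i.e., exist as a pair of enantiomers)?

All four vertices of a tetrahedron are equivalent and mutually adjacent, so cis/trans isomerism cannot arise.
Only one geometric arrangement is possible; it has no improper symmetry element, so it exists as a pair of enantiomers (2 stereoisomers).

1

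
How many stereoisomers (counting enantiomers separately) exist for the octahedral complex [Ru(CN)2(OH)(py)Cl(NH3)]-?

Placing the ligands in turn and identifying arrangements related by rotation or reflection leaves 9 distinct geometric isomers.
Of these, 6 lack any improper symmetry element and so occur as enantiomeric pairs, giving 9 + 6 = 15 stereoisomers in total.

15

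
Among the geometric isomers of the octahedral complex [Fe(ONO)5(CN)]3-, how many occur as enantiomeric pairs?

0

In an octahedral complex each vertex has one trans partner and four cis neighbours.
Only one geometric arrangement is possible.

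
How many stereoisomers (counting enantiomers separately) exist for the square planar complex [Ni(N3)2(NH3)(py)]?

2

In a square planar complex each vertex has one trans partner and two cis neighbours.
There are 2 geometric isomers: N3 cis; N3 trans.
Each arrangement has an internal mirror plane or centre of symmetry, so none is chiral.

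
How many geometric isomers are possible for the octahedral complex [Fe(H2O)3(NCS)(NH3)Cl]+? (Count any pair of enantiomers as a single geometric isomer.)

An octahedron has six vertices in three trans pairs; every non-trans pair is cis.
The distinct arrangements are (4 in all): H2O mer (3 arrangements); H2O fac (chiral).

4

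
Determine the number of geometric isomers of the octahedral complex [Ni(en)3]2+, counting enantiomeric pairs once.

An octahedron has six vertices in three trans pairs; every non-trans pair is cis.
Each en is bidentate and must span two cis positions.
Only one geometric arrangement is possible; it has no improper symmetry element, so it exists as a pair of enantiomers (2 stereoisomers).

1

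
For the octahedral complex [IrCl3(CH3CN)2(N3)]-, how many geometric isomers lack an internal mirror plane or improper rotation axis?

Systematic placement gives 3 geometric isomers: Cl mer, CH3CN trans; Cl fac, CH3CN cis; Cl mer, CH3CN cis.
Each arrangement has an internal mirror plane or centre of symmetry, so none is chiral.

0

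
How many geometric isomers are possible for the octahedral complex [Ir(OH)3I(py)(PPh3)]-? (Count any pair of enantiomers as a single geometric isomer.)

The six octahedral sites form three mutually perpendicular trans pairs.
There are 4 geometric isomers: OH mer (3 arrangements); OH fac (chiral).

4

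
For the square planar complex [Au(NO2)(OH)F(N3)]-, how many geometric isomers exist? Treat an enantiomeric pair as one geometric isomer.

The distinct arrangements are (3 in all): (F/NO2 trans, N3/OH trans); (F/OH trans, N3/NO2 trans); (F/N3 trans, NO2/OH trans).

3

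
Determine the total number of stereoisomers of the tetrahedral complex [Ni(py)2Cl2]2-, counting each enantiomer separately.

1

All four vertices of a tetrahedron are equivalent and mutually adjacent, so cis/trans isomerism cannot arise.
Only one geometric arrangement is possible.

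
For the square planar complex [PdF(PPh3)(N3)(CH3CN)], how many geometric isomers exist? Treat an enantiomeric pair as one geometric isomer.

3

In a square planar complex each vertex has one trans partner and two cis neighbours.
Systematic placement gives 3 geometric isomers: (CH3CN/N3 trans, F/PPh3 trans); (CH3CN/PPh3 trans, F/N3 trans); (CH3CN/F trans, N3/PPh3 trans).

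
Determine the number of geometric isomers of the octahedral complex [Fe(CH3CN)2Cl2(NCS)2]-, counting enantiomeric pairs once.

5

The distinct arrangements are (5 in all): CH3CN trans, Cl trans, NCS trans; CH3CN trans, Cl cis, NCS cis; CH3CN cis, Cl cis, NCS trans; CH3CN cis, Cl cis, NCS cis (chiral); CH3CN cis, Cl trans, NCS cis.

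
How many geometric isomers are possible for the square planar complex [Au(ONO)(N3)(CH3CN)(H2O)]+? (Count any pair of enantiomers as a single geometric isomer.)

3

In a square planar complex each vertex has one trans partner and two cis neighbours.
The distinct arrangements are (3 in all): (CH3CN/N3 trans, H2O/ONO trans); (CH3CN/ONO trans, H2O/N3 trans); (CH3CN/H2O trans, N3/ONO trans).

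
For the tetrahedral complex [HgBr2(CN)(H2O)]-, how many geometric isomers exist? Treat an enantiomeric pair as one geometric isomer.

All four vertices of a tetrahedron are equivalent and mutually adjacent, so cis/trans isomerism cannot arise.
Only one geometric arrangement is possible.

1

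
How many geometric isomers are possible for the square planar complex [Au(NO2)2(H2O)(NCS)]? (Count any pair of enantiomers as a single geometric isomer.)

2

In a square planar complex each vertex has one trans partner and two cis neighbours.
There are 2 geometric isomers: NO2 cis; NO2 trans.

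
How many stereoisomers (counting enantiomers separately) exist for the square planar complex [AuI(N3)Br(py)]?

A square has two trans pairs of vertices; adjacent vertices are cis.
Systematic placement gives 3 geometric isomers: (Br/N3 trans, I/py trans); (Br/py trans, I/N3 trans); (Br/I trans, N3/py trans).
Each arrangement has an internal mirror plane or centre of symmetry, so none is chiral.

3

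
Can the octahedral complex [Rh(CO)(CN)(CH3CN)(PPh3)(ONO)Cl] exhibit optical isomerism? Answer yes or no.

yes

Placing the ligands in turn and identifying arrangements related by rotation or reflection leaves 15 distinct geometric isomers.
Of these, 15 lack any improper symmetry element and so occur as enantiomeric pairs, giving 15 + 15 = 30 stereoisomers in total.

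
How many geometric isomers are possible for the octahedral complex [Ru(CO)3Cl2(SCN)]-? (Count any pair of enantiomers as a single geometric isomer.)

The six octahedral sites form three mutually perpendicular trans pairs.
There are 3 geometric isomers: CO mer, Cl cis; CO mer, Cl trans; CO fac, Cl cis.

3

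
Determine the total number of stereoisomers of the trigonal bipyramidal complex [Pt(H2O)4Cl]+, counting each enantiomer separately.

Systematic placement gives 2 geometric isomers: Cl axial; Cl equatorial.
Each arrangement has an internal mirror plane or centre of symmetry, so none is chiral.

2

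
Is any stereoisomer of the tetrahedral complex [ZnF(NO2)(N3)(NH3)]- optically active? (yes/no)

yes

In a tetrahedral complex all four positions are equivalent and every pair of ligands is adjacent — there is no cis/trans distinction.
Only one geometric arrangement is possible; it has no improper symmetry element, so it exists as a pair of enantiomers (2 stereoisomers).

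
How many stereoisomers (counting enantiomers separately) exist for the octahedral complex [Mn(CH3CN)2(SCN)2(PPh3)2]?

The distinct arrangements are (5 in all): CH3CN trans, SCN trans, PPh3 trans; CH3CN trans, SCN cis, PPh3 cis; CH3CN cis, SCN trans, PPh3 cis; CH3CN cis, SCN cis, PPh3 cis (chiral); CH3CN cis, SCN cis, PPh3 trans.
One of these lacks any improper symmetry element and so occurs as an enantiomeric pair, giving 5 + 1 = 6 stereoisomers in total.

6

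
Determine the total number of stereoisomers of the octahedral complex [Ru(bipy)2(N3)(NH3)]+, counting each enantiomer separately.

3

Each bipy is bidentate and must span two cis positions.
Systematic placement gives 2 geometric isomers: N3 and NH3 mutually trans; N3 and NH3 mutually cis (chiral).
One of these lacks any improper symmetry element and so occurs as an enantiomeric pair, giving 2 + 1 = 3 stereoisomers in total.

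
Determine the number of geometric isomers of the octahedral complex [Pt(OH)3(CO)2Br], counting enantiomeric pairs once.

An octahedron has six vertices in three trans pairs; every non-trans pair is cis.
There are 3 geometric isomers: OH mer, CO cis; OH mer, CO trans; OH fac, CO cis.

3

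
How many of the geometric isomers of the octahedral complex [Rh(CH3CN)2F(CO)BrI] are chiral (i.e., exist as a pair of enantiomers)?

6

In an octahedral complex each vertex has one trans partner and four cis neighbours.
Placing the ligands in turn and identifying arrangements related by rotation or reflection leaves 9 distinct geometric isomers.
Of these, 6 lack any improper symmetry element and so occur as enantiomeric pairs, giving 9 + 6 = 15 stereoisomers in total.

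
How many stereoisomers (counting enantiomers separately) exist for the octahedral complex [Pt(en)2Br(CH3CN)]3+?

3

The six octahedral sites form three mutually perpendicular trans pairs.
Each en is bidentate and must span two cis positions.
There are 2 geometric isomers: Br and CH3CN mutually trans; Br and CH3CN mutually cis (chiral).
One of these lacks any improper symmetry element and so occurs as an enantiomeric pair, giving 2 + 1 = 3 stereoisomers in total.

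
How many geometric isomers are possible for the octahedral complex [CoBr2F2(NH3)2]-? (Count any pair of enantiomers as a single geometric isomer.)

The six octahedral sites form three mutually perpendicular trans pairs.
Working through the distinct placements yields 5 geometric isomers: Br trans, F trans, NH3 trans; Br trans, F cis, NH3 cis; Br cis, F cis, NH3 trans; Br cis, F cis, NH3 cis (chiral); Br cis, F trans, NH3 cis.

5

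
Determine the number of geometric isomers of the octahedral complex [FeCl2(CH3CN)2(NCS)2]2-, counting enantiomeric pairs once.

5

An octahedron has six vertices in three trans pairs; every non-trans pair is cis.
The distinct arrangements are (5 in all): Cl trans, CH3CN trans, NCS trans; Cl cis, CH3CN trans, NCS cis; Cl cis, CH3CN cis, NCS trans; Cl cis, CH3CN cis, NCS cis (chiral); Cl trans, CH3CN cis, NCS cis.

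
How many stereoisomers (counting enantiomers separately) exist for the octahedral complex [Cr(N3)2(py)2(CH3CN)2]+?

An octahedron has six vertices in three trans pairs; every non-trans pair is cis.
The distinct arrangements are (5 in all): N3 trans, py trans, CH3CN trans; N3 cis, py cis, CH3CN trans; N3 cis, py trans, CH3CN cis; N3 cis, py cis, CH3CN cis (chiral); N3 trans, py cis, CH3CN cis.
One of these lacks any improper symmetry element and so occurs as an enantiomeric pair, giving 5 + 1 = 6 stereoisomers in total.

6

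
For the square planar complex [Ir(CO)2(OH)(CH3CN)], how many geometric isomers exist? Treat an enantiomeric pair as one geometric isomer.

2

A square has two trans pairs of vertices; adjacent vertices are cis.
There are 2 geometric isomers: CO cis; CO trans.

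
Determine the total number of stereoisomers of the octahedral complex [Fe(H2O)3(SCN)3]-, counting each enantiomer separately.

The six octahedral sites form three mutually perpendicular trans pairs.
There are 2 geometric isomers: H2O mer; H2O fac.
Each arrangement has an internal mirror plane or centre of symmetry, so none is chiral.

2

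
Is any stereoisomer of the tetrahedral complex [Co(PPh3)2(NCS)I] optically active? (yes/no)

In a tetrahedral complex all four positions are equivalent and every pair of ligands is adjacent — there is no cis/trans distinction.
Only one geometric arrangement is possible.

no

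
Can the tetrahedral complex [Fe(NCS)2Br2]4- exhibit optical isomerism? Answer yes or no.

no

Only one geometric arrangement is possible.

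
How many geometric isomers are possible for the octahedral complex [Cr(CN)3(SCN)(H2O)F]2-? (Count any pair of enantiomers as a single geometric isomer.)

4

An octahedron has six vertices in three trans pairs; every non-trans pair is cis.
The distinct arrangements are (4 in all): CN mer (3 arrangements); CN fac (chiral).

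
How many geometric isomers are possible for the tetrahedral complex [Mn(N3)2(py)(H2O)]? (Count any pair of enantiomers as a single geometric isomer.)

Only one geometric arrangement is possible.

1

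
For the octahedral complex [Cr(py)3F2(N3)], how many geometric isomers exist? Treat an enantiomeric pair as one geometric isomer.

Systematic placement gives 3 geometric isomers: py mer, F trans; py mer, F cis; py fac, F cis.

3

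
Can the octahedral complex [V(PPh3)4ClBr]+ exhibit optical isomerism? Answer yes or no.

no

An octahedron has six vertices in three trans pairs; every non-trans pair is cis.
The distinct arrangements are (2 in all): Cl and Br mutually trans; Cl and Br mutually cis.
Each arrangement has an internal mirror plane or centre of symmetry, so none is chiral.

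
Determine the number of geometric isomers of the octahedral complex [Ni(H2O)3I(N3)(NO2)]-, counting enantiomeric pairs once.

4

The six octahedral sites form three mutually perpendicular trans pairs.
Working through the distinct placements yields 4 geometric isomers: H2O mer (3 arrangements); H2O fac (chiral).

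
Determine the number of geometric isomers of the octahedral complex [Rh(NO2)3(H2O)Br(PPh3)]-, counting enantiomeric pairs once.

The six octahedral sites form three mutually perpendicular trans pairs.
The distinct arrangements are (4 in all): NO2 mer (3 arrangements); NO2 fac (chiral).

4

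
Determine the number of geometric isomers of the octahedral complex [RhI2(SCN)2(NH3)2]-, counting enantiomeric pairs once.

5

In an octahedral complex each vertex has one trans partner and four cis neighbours.
Systematic placement gives 5 geometric isomers: I trans, SCN trans, NH3 trans; I trans, SCN cis, NH3 cis; I cis, SCN trans, NH3 cis; I cis, SCN cis, NH3 cis (chiral); I cis, SCN cis, NH3 trans.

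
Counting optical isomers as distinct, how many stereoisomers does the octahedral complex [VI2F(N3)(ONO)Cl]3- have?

15

Systematic enumeration (placing each ligand type in turn and discarding arrangements equivalent by rotation or reflection) gives 9 geometric isomers.
Of these, 6 lack any improper symmetry element and so occur as enantiomeric pairs, giving 9 + 6 = 15 stereoisomers in total.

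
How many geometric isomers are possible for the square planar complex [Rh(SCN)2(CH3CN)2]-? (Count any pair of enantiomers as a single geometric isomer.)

2

In a square planar complex each vertex has one trans partner and two cis neighbours.
Systematic placement gives 2 geometric isomers: SCN cis; SCN trans.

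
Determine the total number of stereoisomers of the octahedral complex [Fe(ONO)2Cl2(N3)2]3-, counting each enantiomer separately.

In an octahedral complex each vertex has one trans partner and four cis neighbours.
There are 5 geometric isomers: ONO trans, Cl trans, N3 trans; ONO cis, Cl trans, N3 cis; ONO trans, Cl cis, N3 cis; ONO cis, Cl cis, N3 cis (chiral); ONO cis, Cl cis, N3 trans.
One of these lacks any improper symmetry element and so occurs as an enantiomeric pair, giving 5 + 1 = 6 stereoisomers in total.

6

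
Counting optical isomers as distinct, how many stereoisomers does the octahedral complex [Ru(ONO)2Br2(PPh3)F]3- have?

8

The six octahedral sites form three mutually perpendicular trans pairs.
The distinct arrangements are (6 in all): ONO cis, Br trans; ONO trans, Br trans; ONO cis, Br cis (3 arrangements, 2 chiral); ONO trans, Br cis.
Of these, 2 lack any improper symmetry element and so occur as enantiomeric pairs, giving 6 + 2 = 8 stereoisomers in total.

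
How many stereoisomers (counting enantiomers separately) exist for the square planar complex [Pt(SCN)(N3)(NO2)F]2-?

In a square planar complex each vertex has one trans partner and two cis neighbours.
The distinct arrangements are (3 in all): (F/NO2 trans, N3/SCN trans); (F/SCN trans, N3/NO2 trans); (F/N3 trans, NO2/SCN trans).
Each arrangement has an internal mirror plane or centre of symmetry, so none is chiral.

3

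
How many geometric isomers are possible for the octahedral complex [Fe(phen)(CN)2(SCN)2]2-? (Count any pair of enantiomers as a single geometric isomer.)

Each phen is bidentate and must span two cis positions.
Working through the distinct placements yields 3 geometric isomers: CN trans, SCN cis; CN cis, SCN cis (chiral); CN cis, SCN trans.

3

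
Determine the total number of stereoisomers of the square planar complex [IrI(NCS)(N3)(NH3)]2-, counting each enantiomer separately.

3

A square has two trans pairs of vertices; adjacent vertices are cis.
Working through the distinct placements yields 3 geometric isomers: (I/NCS trans, N3/NH3 trans); (I/NH3 trans, N3/NCS trans); (I/N3 trans, NCS/NH3 trans).
Each arrangement has an internal mirror plane or centre of symmetry, so none is chiral.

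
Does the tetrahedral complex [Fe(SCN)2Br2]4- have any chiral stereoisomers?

In a tetrahedral complex all four positions are equivalent and every pair of ligands is adjacent — there is no cis/trans distinction.
Only one geometric arrangement is possible.

no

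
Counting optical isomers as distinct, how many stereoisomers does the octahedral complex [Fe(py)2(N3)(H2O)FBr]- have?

The six octahedral sites form three mutually perpendicular trans pairs.
Placing the ligands in turn and identifying arrangements related by rotation or reflection leaves 9 distinct geometric isomers.
Of these, 6 lack any improper symmetry element and so occur as enantiomeric pairs, giving 9 + 6 = 15 stereoisomers in total.

15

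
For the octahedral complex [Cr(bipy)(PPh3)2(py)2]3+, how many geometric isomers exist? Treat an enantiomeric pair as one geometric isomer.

3

An octahedron has six vertices in three trans pairs; every non-trans pair is cis.
Each bipy is bidentate and must span two cis positions.
The distinct arrangements are (3 in all): PPh3 trans, py cis; PPh3 cis, py trans; PPh3 cis, py cis (chiral).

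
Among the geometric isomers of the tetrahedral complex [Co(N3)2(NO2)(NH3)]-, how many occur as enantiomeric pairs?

0

Only one geometric arrangement is possible.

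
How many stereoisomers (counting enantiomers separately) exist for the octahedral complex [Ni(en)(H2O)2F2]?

4

An octahedron has six vertices in three trans pairs; every non-trans pair is cis.
Each en is bidentate and must span two cis positions.
There are 3 geometric isomers: H2O cis, F trans; H2O cis, F cis (chiral); H2O trans, F cis.
One of these lacks any improper symmetry element and so occurs as an enantiomeric pair, giving 3 + 1 = 4 stereoisomers in total.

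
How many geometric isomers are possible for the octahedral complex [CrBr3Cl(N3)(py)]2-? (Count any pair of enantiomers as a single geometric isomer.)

The six octahedral sites form three mutually perpendicular trans pairs.
The distinct arrangements are (4 in all): Br mer (3 arrangements); Br fac (chiral).

4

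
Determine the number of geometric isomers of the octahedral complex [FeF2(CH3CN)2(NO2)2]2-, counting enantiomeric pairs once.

5

An octahedron has six vertices in three trans pairs; every non-trans pair is cis.
Systematic placement gives 5 geometric isomers: F trans, CH3CN trans, NO2 trans; F cis, CH3CN trans, NO2 cis; F cis, CH3CN cis, NO2 trans; F cis, CH3CN cis, NO2 cis (chiral); F trans, CH3CN cis, NO2 cis.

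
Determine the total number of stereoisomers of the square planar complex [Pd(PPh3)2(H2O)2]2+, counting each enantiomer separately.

In a square planar complex each vertex has one trans partner and two cis neighbours.
Systematic placement gives 2 geometric isomers: PPh3 cis; PPh3 trans.
Each arrangement has an internal mirror plane or centre of symmetry, so none is chiral.

2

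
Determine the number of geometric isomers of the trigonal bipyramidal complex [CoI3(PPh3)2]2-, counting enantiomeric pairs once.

3

A trigonal bipyramid has two axial and three equatorial sites, which are chemically inequivalent.
There are 3 geometric isomers: PPh3 both equatorial; PPh3 one axial, one equatorial; PPh3 both axial.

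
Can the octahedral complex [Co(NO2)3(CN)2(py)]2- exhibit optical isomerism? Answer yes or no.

An octahedron has six vertices in three trans pairs; every non-trans pair is cis.
There are 3 geometric isomers: NO2 mer, CN trans; NO2 fac, CN cis; NO2 mer, CN cis.
Each arrangement has an internal mirror plane or centre of symmetry, so none is chiral.

no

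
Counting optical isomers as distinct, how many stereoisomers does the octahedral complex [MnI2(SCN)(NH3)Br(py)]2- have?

Systematic enumeration (placing each ligand type in turn and discarding arrangements equivalent by rotation or reflection) gives 9 geometric isomers.
Of these, 6 lack any improper symmetry element and so occur as enantiomeric pairs, giving 9 + 6 = 15 stereoisomers in total.

15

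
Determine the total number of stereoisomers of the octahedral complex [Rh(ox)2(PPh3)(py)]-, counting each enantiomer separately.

Each ox is bidentate and must span two cis positions.
The distinct arrangements are (2 in all): PPh3 and py mutually cis (chiral); PPh3 and py mutually trans.
One of these lacks any improper symmetry element and so occurs as an enantiomeric pair, giving 2 + 1 = 3 stereoisomers in total.

3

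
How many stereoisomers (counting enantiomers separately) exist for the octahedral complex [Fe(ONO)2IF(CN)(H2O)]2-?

The six octahedral sites form three mutually perpendicular trans pairs.
Placing the ligands in turn and identifying arrangements related by rotation or reflection leaves 9 distinct geometric isomers.
Of these, 6 lack any improper symmetry element and so occur as enantiomeric pairs, giving 9 + 6 = 15 stereoisomers in total.

15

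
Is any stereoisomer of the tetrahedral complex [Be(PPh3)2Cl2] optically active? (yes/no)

no

In a tetrahedral complex all four positions are equivalent and every pair of ligands is adjacent — there is no cis/trans distinction.
Only one geometric arrangement is possible.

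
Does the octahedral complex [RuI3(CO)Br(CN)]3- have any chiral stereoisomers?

The six octahedral sites form three mutually perpendicular trans pairs.
The distinct arrangements are (4 in all): I mer (3 arrangements); I fac (chiral).
One of these lacks any improper symmetry element and so occurs as an enantiomeric pair, giving 4 + 1 = 5 stereoisomers in total.

yes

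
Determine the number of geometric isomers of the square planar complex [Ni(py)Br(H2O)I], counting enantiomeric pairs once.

In a square planar complex each vertex has one trans partner and two cis neighbours.
Working through the distinct placements yields 3 geometric isomers: (Br/I trans, H2O/py trans); (Br/py trans, H2O/I trans); (Br/H2O trans, I/py trans).

3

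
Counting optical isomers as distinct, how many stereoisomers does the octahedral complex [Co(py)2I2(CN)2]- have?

Systematic placement gives 5 geometric isomers: py trans, I trans, CN trans; py cis, I cis, CN trans; py trans, I cis, CN cis; py cis, I cis, CN cis (chiral); py cis, I trans, CN cis.
One of these lacks any improper symmetry element and so occurs as an enantiomeric pair, giving 5 + 1 = 6 stereoisomers in total.

6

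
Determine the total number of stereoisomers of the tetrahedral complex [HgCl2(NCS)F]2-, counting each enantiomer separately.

1

In a tetrahedral complex all four positions are equivalent and every pair of ligands is adjacent — there is no cis/trans distinction.
Only one geometric arrangement is possible.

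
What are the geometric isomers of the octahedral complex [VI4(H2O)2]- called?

cis and trans

There are 2 geometric isomers: H2O trans; H2O cis.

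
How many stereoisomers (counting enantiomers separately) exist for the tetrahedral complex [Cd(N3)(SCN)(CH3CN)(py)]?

2

In a tetrahedral complex all four positions are equivalent and every pair of ligands is adjacent — there is no cis/trans distinction.
Only one geometric arrangement is possible; it has no improper symmetry element, so it exists as a pair of enantiomers (2 stereoisomers).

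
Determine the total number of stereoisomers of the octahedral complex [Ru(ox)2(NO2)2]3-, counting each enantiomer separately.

3

In an octahedral complex each vertex has one trans partner and four cis neighbours.
Each ox is bidentate and must span two cis positions.
Systematic placement gives 2 geometric isomers: NO2 trans; NO2 cis (chiral).
One of these lacks any improper symmetry element and so occurs as an enantiomeric pair, giving 2 + 1 = 3 stereoisomers in total.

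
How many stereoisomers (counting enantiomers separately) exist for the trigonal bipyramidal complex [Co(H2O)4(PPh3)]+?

In a trigonal bipyramid the two axial positions differ from the three equatorial ones.
Working through the distinct placements yields 2 geometric isomers: PPh3 equatorial; PPh3 axial.
Each arrangement has an internal mirror plane or centre of symmetry, so none is chiral.

2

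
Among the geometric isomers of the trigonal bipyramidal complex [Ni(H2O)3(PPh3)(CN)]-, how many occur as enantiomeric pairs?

0

A trigonal bipyramid has two axial and three equatorial sites, which are chemically inequivalent.
Working through the distinct placements yields 4 geometric isomers: PPh3 equatorial, CN axial; PPh3 axial, CN axial; PPh3 equatorial, CN equatorial; PPh3 axial, CN equatorial.
Each arrangement has an internal mirror plane or centre of symmetry, so none is chiral.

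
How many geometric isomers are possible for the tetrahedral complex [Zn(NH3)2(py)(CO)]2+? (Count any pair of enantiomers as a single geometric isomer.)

1

Only one geometric arrangement is possible.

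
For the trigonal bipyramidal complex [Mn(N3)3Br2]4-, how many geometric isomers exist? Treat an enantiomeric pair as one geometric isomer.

A trigonal bipyramid has two axial and three equatorial sites, which are chemically inequivalent.
There are 3 geometric isomers: Br both axial; Br one axial, one equatorial; Br both equatorial.

3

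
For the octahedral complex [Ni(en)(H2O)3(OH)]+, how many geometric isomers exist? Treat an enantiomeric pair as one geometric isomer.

In an octahedral complex each vertex has one trans partner and four cis neighbours.
Each en is bidentate and must span two cis positions.
There are 2 geometric isomers: H2O mer; H2O fac.

2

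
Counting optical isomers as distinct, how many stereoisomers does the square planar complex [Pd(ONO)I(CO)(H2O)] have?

3

In a square planar complex each vertex has one trans partner and two cis neighbours.
The distinct arrangements are (3 in all): (CO/I trans, H2O/ONO trans); (CO/ONO trans, H2O/I trans); (CO/H2O trans, I/ONO trans).
Each arrangement has an internal mirror plane or centre of symmetry, so none is chiral.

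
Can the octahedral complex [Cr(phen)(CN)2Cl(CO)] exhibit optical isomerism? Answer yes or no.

yes

In an octahedral complex each vertex has one trans partner and four cis neighbours.
Each phen is bidentate and must span two cis positions.
Systematic placement gives 4 geometric isomers: CN trans; CN cis (3 arrangements, 2 chiral).
Of these, 2 lack any improper symmetry element and so occur as enantiomeric pairs, giving 4 + 2 = 6 stereoisomers in total.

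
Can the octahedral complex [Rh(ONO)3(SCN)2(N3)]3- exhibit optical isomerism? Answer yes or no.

The six octahedral sites form three mutually perpendicular trans pairs.
Systematic placement gives 3 geometric isomers: ONO mer, SCN trans; ONO fac, SCN cis; ONO mer, SCN cis.
Each arrangement has an internal mirror plane or centre of symmetry, so none is chiral.

no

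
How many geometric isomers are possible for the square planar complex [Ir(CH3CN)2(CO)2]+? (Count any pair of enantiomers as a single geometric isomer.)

2

In a square planar complex each vertex has one trans partner and two cis neighbours.
Systematic placement gives 2 geometric isomers: CH3CN cis; CH3CN trans.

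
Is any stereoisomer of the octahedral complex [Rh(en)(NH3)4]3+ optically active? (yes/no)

The six octahedral sites form three mutually perpendicular trans pairs.
Each en is bidentate and must span two cis positions.
Only one geometric arrangement is possible.

no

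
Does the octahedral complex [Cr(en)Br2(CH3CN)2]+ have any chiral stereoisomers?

Each en is bidentate and must span two cis positions.
There are 3 geometric isomers: Br trans, CH3CN cis; Br cis, CH3CN cis (chiral); Br cis, CH3CN trans.
One of these lacks any improper symmetry element and so occurs as an enantiomeric pair, giving 3 + 1 = 4 stereoisomers in total.

yes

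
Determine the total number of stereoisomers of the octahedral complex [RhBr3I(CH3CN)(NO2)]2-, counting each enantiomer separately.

5

An octahedron has six vertices in three trans pairs; every non-trans pair is cis.
Working through the distinct placements yields 4 geometric isomers: Br mer (3 arrangements); Br fac (chiral).
One of these lacks any improper symmetry element and so occurs as an enantiomeric pair, giving 4 + 1 = 5 stereoisomers in total.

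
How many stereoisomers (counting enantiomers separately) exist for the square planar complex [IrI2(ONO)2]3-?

2

In a square planar complex each vertex has one trans partner and two cis neighbours.
Systematic placement gives 2 geometric isomers: I cis; I trans.
Each arrangement has an internal mirror plane or centre of symmetry, so none is chiral.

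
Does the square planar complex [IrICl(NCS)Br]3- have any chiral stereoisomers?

Working through the distinct placements yields 3 geometric isomers: (Br/I trans, Cl/NCS trans); (Br/NCS trans, Cl/I trans); (Br/Cl trans, I/NCS trans).
Each arrangement has an internal mirror plane or centre of symmetry, so none is chiral.

no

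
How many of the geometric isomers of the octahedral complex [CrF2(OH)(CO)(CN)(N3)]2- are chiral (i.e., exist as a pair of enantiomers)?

In an octahedral complex each vertex has one trans partner and four cis neighbours.
Systematic enumeration (placing each ligand type in turn and discarding arrangements equivalent by rotation or reflection) gives 9 geometric isomers.
Of these, 6 lack any improper symmetry element and so occur as enantiomeric pairs, giving 9 + 6 = 15 stereoisomers in total.

6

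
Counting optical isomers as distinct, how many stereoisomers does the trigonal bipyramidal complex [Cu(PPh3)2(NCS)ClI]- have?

10

Placing the ligands in turn and identifying arrangements related by rotation or reflection leaves 7 distinct geometric isomers.
Of these, 3 lack any improper symmetry element and so occur as enantiomeric pairs, giving 7 + 3 = 10 stereoisomers in total.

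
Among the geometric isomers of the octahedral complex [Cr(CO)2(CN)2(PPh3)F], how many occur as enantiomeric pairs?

2

The distinct arrangements are (6 in all): CO trans, CN trans; CO cis, CN trans; CO cis, CN cis (3 arrangements, 2 chiral); CO trans, CN cis.
Of these, 2 lack any improper symmetry element and so occur as enantiomeric pairs, giving 6 + 2 = 8 stereoisomers in total.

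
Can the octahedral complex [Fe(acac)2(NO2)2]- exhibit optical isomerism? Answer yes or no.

yes

The six octahedral sites form three mutually perpendicular trans pairs.
Each acac is bidentate and must span two cis positions.
There are 2 geometric isomers: NO2 trans; NO2 cis (chiral).
One of these lacks any improper symmetry element and so occurs as an enantiomeric pair, giving 2 + 1 = 3 stereoisomers in total.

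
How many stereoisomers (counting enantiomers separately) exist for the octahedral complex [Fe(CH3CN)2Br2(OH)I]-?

The six octahedral sites form three mutually perpendicular trans pairs.
Systematic placement gives 6 geometric isomers: CH3CN trans, Br trans; CH3CN cis, Br trans; CH3CN cis, Br cis (3 arrangements, 2 chiral); CH3CN trans, Br cis.
Of these, 2 lack any improper symmetry element and so occur as enantiomeric pairs, giving 6 + 2 = 8 stereoisomers in total.

8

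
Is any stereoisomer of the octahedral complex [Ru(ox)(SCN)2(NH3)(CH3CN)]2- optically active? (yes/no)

yes

Each ox is bidentate and must span two cis positions.
Working through the distinct placements yields 4 geometric isomers: SCN cis (3 arrangements, 2 chiral); SCN trans.
Of these, 2 lack any improper symmetry element and so occur as enantiomeric pairs, giving 4 + 2 = 6 stereoisomers in total.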